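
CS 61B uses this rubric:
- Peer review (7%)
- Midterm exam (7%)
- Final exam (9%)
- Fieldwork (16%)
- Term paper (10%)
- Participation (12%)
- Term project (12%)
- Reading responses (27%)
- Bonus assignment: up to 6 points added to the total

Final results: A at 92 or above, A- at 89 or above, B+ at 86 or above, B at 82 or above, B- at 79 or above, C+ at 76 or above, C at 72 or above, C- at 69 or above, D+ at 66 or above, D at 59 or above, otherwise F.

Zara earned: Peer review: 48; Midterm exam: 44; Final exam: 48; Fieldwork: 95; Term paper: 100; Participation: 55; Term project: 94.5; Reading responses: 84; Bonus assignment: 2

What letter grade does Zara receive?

C+

Weighted total:
  Peer review 48 × 0.07 = 3.36
  Midterm exam 44 × 0.07 = 3.08
  Final exam 48 × 0.09 = 4.32
  Fieldwork 95 × 0.16 = 15.2
  Term paper 100 × 0.1 = 10
  Participation 55 × 0.12 = 6.6
  Term project 94.5 × 0.12 = 11.34
  Reading responses 84 × 0.27 = 22.68
Sum = 76.58
Bonus assignment: 76.58 + 2 = 78.58
78.58 is ≥ 76 and < 79 → C+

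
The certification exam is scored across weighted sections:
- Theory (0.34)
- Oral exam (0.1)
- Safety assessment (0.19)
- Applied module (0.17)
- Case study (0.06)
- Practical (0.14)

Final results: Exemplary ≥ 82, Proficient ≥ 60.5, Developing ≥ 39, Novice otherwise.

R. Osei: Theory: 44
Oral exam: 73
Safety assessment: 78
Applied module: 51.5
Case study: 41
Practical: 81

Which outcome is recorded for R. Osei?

Developing

Weighted total:
  Theory 44 × 0.34 = 14.96
  Oral exam 73 × 0.1 = 7.3
  Safety assessment 78 × 0.19 = 14.82
  Applied module 51.5 × 0.17 = 8.755
  Case study 41 × 0.06 = 2.46
  Practical 81 × 0.14 = 11.34
Sum = 59.635
59.635 is ≥ 39 and < 60.5 → Developing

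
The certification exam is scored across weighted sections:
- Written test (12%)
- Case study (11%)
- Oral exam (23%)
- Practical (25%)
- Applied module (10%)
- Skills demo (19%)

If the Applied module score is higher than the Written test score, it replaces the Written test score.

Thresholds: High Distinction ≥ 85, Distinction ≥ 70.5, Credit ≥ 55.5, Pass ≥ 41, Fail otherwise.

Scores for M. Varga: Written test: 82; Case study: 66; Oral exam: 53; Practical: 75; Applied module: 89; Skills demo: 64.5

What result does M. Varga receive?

Credit

Applied module (89) > Written test (82), so Written test counts as 89.
Weighted total:
  Written test 89 × 0.12 = 10.68
  Case study 66 × 0.11 = 7.26
  Oral exam 53 × 0.23 = 12.19
  Practical 75 × 0.25 = 18.75
  Applied module 89 × 0.1 = 8.9
  Skills demo 64.5 × 0.19 = 12.255
Sum = 70.035
70.035 is ≥ 55.5 and < 70.5 → Credit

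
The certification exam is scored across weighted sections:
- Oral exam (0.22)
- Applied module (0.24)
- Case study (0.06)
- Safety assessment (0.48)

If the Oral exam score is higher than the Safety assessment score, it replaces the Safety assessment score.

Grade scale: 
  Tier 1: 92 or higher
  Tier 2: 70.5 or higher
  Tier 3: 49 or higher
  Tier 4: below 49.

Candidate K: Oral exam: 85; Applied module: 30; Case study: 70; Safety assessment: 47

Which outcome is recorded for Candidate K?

Oral exam (85) > Safety assessment (47), so Safety assessment counts as 85.
Weighted total:
  Oral exam 85 × 0.22 = 18.7
  Applied module 30 × 0.24 = 7.2
  Case study 70 × 0.06 = 4.2
  Safety assessment 85 × 0.48 = 40.8
Sum = 70.9
70.9 is ≥ 70.5 and < 92 → Tier 2

Tier 2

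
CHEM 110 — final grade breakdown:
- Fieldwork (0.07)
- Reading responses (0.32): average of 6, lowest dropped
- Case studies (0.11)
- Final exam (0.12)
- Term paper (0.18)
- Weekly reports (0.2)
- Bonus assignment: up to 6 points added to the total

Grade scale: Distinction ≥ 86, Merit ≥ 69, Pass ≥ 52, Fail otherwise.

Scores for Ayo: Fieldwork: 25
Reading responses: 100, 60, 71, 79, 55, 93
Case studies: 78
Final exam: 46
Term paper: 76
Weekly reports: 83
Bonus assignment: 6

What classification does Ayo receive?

Merit

Reading responses: drop 55 → average of remaining 5 = 403/5 = 80.6
Weighted total:
  Fieldwork 25 × 0.07 = 1.75
  Reading responses 80.6 × 0.32 = 25.792
  Case studies 78 × 0.11 = 8.58
  Final exam 46 × 0.12 = 5.52
  Term paper 76 × 0.18 = 13.68
  Weekly reports 83 × 0.2 = 16.6
Sum = 71.922
Bonus assignment: 71.922 + 6 = 77.922
77.922 is ≥ 69 and < 86 → Merit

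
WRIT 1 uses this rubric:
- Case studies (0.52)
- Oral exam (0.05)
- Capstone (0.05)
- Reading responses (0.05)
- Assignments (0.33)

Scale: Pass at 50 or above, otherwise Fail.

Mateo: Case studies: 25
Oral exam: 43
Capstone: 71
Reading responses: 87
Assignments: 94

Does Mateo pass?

Pass

Weighted total:
  Case studies 25 × 0.52 = 13
  Oral exam 43 × 0.05 = 2.15
  Capstone 71 × 0.05 = 3.55
  Reading responses 87 × 0.05 = 4.35
  Assignments 94 × 0.33 = 31.02
Sum = 54.07
54.07 ≥ 50 → Pass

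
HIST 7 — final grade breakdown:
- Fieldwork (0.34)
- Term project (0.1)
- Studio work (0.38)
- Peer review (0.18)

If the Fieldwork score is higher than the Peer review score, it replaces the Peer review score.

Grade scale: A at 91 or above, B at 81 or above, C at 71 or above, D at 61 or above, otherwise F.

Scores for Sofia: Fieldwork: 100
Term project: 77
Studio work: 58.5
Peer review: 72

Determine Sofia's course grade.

B

Fieldwork (100) > Peer review (72), so Peer review counts as 100.
Weighted total:
  Fieldwork 100 × 0.34 = 34
  Term project 77 × 0.1 = 7.7
  Studio work 58.5 × 0.38 = 22.23
  Peer review 100 × 0.18 = 18
Sum = 81.93
81.93 is ≥ 81 and < 91 → B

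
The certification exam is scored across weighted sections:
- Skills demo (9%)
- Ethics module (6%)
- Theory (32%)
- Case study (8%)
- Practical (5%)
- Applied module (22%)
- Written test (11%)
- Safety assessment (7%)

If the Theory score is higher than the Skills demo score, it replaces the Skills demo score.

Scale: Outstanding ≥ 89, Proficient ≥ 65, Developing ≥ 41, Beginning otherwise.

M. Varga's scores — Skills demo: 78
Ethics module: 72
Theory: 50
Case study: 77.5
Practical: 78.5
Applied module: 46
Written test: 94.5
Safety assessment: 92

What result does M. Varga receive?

Theory (50) ≤ Skills demo (78), so Skills demo stays at 78.
Weighted total:
  Skills demo 78 × 0.09 = 7.02
  Ethics module 72 × 0.06 = 4.32
  Theory 50 × 0.32 = 16
  Case study 77.5 × 0.08 = 6.2
  Practical 78.5 × 0.05 = 3.925
  Applied module 46 × 0.22 = 10.12
  Written test 94.5 × 0.11 = 10.395
  Safety assessment 92 × 0.07 = 6.44
Sum = 64.42
64.42 is ≥ 41 and < 65 → Developing

Developing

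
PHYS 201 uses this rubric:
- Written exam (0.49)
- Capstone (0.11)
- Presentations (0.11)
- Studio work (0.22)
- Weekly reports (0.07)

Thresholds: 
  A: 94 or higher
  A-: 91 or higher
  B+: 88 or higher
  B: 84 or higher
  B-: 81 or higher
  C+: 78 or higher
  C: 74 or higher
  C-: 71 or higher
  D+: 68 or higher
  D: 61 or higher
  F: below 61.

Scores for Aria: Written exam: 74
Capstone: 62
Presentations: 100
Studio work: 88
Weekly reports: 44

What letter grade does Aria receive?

Weighted total:
  Written exam 74 × 0.49 = 36.26
  Capstone 62 × 0.11 = 6.82
  Presentations 100 × 0.11 = 11
  Studio work 88 × 0.22 = 19.36
  Weekly reports 44 × 0.07 = 3.08
Sum = 76.52
76.52 is ≥ 74 and < 78 → C

C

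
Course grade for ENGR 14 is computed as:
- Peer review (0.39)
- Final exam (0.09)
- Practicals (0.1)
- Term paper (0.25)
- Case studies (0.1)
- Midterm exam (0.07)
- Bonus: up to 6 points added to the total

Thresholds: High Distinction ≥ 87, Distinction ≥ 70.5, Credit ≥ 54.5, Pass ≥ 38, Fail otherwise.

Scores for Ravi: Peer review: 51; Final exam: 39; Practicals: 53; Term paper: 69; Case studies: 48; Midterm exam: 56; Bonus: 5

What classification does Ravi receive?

Credit

Weighted total:
  Peer review 51 × 0.39 = 19.89
  Final exam 39 × 0.09 = 3.51
  Practicals 53 × 0.1 = 5.3
  Term paper 69 × 0.25 = 17.25
  Case studies 48 × 0.1 = 4.8
  Midterm exam 56 × 0.07 = 3.92
Sum = 54.67
Bonus: 54.67 + 5 = 59.67
59.67 is ≥ 54.5 and < 70.5 → Credit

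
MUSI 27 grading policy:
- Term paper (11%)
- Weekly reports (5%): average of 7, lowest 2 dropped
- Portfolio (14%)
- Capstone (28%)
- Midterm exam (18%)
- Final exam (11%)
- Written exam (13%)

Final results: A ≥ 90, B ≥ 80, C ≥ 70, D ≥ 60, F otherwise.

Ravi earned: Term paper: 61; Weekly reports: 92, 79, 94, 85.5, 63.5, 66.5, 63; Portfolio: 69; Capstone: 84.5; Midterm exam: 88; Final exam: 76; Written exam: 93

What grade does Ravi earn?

B

Weekly reports: drop 63, 63.5 → average of remaining 5 = 417/5 = 83.4
Weighted total:
  Term paper 61 × 0.11 = 6.71
  Weekly reports 83.4 × 0.05 = 4.17
  Portfolio 69 × 0.14 = 9.66
  Capstone 84.5 × 0.28 = 23.66
  Midterm exam 88 × 0.18 = 15.84
  Final exam 76 × 0.11 = 8.36
  Written exam 93 × 0.13 = 12.09
Sum = 80.49
80.49 is ≥ 80 and < 90 → B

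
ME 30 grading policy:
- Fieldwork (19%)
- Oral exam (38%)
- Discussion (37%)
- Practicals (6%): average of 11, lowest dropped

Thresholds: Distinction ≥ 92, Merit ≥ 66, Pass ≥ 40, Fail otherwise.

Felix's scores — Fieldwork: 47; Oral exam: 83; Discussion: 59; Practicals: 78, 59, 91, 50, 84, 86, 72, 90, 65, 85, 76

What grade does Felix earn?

Practicals: drop 50 → average of remaining 10 = 786/10 = 78.6
Weighted total:
  Fieldwork 47 × 0.19 = 8.93
  Oral exam 83 × 0.38 = 31.54
  Discussion 59 × 0.37 = 21.83
  Practicals 78.6 × 0.06 = 4.716
Sum = 67.016
67.016 is ≥ 66 and < 92 → Merit

Merit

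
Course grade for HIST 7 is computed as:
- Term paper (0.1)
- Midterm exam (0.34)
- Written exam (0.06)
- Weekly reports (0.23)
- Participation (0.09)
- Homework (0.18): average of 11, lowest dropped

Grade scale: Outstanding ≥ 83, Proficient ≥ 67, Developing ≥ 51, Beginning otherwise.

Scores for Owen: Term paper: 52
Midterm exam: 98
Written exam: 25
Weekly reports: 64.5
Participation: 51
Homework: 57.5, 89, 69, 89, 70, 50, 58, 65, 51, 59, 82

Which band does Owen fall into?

Proficient

Homework: drop 50 → average of remaining 10 = 689.5/10 = 68.95
Weighted total:
  Term paper 52 × 0.1 = 5.2
  Midterm exam 98 × 0.34 = 33.32
  Written exam 25 × 0.06 = 1.5
  Weekly reports 64.5 × 0.23 = 14.835
  Participation 51 × 0.09 = 4.59
  Homework 68.95 × 0.18 = 12.411
Sum = 71.856
71.856 is ≥ 67 and < 83 → Proficient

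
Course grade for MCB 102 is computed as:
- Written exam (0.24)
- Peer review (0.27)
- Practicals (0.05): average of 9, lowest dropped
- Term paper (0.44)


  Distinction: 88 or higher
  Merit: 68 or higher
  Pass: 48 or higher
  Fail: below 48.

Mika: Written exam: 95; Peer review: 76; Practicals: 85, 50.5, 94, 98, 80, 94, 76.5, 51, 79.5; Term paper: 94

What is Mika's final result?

Distinction

Practicals: drop 50.5 → average of remaining 8 = 658/8 = 82.25
Weighted total:
  Written exam 95 × 0.24 = 22.8
  Peer review 76 × 0.27 = 20.52
  Practicals 82.25 × 0.05 = 4.1125
  Term paper 94 × 0.44 = 41.36
Sum = 88.7925
88.7925 ≥ 88 → Distinction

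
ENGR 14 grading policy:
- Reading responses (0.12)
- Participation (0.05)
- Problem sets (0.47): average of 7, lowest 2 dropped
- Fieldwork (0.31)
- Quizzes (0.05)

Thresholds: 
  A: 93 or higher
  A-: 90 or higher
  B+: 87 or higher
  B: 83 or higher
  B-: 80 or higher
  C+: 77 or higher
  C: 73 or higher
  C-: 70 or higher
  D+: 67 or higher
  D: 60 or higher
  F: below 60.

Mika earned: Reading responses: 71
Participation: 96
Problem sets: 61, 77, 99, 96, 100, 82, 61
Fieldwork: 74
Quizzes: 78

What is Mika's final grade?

Problem sets: drop 61, 61 → average of remaining 5 = 454/5 = 90.8
Weighted total:
  Reading responses 71 × 0.12 = 8.52
  Participation 96 × 0.05 = 4.8
  Problem sets 90.8 × 0.47 = 42.676
  Fieldwork 74 × 0.31 = 22.94
  Quizzes 78 × 0.05 = 3.9
Sum = 82.836
82.836 is ≥ 80 and < 83 → B-

B-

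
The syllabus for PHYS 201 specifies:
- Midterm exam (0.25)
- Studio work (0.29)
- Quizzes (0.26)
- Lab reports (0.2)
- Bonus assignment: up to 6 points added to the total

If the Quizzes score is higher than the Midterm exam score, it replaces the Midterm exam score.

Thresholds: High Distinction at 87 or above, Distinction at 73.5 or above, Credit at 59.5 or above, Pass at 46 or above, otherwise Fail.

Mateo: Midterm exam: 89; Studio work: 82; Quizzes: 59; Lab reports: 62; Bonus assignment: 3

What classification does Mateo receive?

Quizzes (59) ≤ Midterm exam (89), so Midterm exam stays at 89.
Weighted total:
  Midterm exam 89 × 0.25 = 22.25
  Studio work 82 × 0.29 = 23.78
  Quizzes 59 × 0.26 = 15.34
  Lab reports 62 × 0.2 = 12.4
Sum = 73.77
Bonus assignment: 73.77 + 3 = 76.77
76.77 is ≥ 73.5 and < 87 → Distinction

Distinction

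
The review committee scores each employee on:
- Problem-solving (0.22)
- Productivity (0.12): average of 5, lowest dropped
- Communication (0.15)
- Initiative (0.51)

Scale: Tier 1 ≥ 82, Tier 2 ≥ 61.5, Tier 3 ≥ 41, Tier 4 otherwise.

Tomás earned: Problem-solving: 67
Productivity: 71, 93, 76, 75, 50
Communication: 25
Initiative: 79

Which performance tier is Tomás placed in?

Productivity: drop 50 → average of remaining 4 = 315/4 = 78.75
Weighted total:
  Problem-solving 67 × 0.22 = 14.74
  Productivity 78.75 × 0.12 = 9.45
  Communication 25 × 0.15 = 3.75
  Initiative 79 × 0.51 = 40.29
Sum = 68.23
68.23 is ≥ 61.5 and < 82 → Tier 2

Tier 2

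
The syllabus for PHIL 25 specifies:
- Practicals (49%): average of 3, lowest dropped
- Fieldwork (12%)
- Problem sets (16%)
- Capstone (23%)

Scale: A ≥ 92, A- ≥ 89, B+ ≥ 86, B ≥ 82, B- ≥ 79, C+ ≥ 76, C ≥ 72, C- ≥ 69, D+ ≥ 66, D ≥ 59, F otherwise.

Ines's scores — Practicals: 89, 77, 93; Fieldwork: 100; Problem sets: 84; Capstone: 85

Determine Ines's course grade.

A-

Practicals: drop 77 → average of remaining 2 = 182/2 = 91
Weighted total:
  Practicals 91 × 0.49 = 44.59
  Fieldwork 100 × 0.12 = 12
  Problem sets 84 × 0.16 = 13.44
  Capstone 85 × 0.23 = 19.55
Sum = 89.58
89.58 is ≥ 89 and < 92 → A-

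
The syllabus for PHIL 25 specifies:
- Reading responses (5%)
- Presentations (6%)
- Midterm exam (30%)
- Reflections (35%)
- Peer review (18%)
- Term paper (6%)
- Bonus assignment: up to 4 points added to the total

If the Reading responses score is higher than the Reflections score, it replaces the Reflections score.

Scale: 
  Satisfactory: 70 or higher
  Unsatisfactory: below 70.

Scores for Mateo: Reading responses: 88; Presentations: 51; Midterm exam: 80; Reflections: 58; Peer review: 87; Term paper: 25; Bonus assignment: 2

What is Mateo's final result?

Satisfactory

Reading responses (88) > Reflections (58), so Reflections counts as 88.
Weighted total:
  Reading responses 88 × 0.05 = 4.4
  Presentations 51 × 0.06 = 3.06
  Midterm exam 80 × 0.3 = 24
  Reflections 88 × 0.35 = 30.8
  Peer review 87 × 0.18 = 15.66
  Term paper 25 × 0.06 = 1.5
Sum = 79.42
Bonus assignment: 79.42 + 2 = 81.42
81.42 ≥ 70 → Satisfactory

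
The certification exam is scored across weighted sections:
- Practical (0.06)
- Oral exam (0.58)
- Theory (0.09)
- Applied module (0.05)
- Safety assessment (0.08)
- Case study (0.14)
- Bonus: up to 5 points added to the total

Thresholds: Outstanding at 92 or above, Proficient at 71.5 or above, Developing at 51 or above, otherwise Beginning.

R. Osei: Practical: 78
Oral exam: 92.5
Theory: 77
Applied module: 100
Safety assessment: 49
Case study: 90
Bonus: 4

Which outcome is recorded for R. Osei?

Proficient

Weighted total:
  Practical 78 × 0.06 = 4.68
  Oral exam 92.5 × 0.58 = 53.65
  Theory 77 × 0.09 = 6.93
  Applied module 100 × 0.05 = 5
  Safety assessment 49 × 0.08 = 3.92
  Case study 90 × 0.14 = 12.6
Sum = 86.78
Bonus: 86.78 + 4 = 90.78
90.78 is ≥ 71.5 and < 92 → Proficient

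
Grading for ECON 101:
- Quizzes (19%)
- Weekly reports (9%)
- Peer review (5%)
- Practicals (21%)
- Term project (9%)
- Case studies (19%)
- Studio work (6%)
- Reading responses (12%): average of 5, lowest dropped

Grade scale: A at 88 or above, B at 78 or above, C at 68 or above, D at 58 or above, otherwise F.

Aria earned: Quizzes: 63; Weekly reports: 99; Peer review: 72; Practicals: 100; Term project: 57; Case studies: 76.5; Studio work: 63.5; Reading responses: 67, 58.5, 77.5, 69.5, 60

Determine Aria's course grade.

Reading responses: drop 58.5 → average of remaining 4 = 274/4 = 68.5
Weighted total:
  Quizzes 63 × 0.19 = 11.97
  Weekly reports 99 × 0.09 = 8.91
  Peer review 72 × 0.05 = 3.6
  Practicals 100 × 0.21 = 21
  Term project 57 × 0.09 = 5.13
  Case studies 76.5 × 0.19 = 14.535
  Studio work 63.5 × 0.06 = 3.81
  Reading responses 68.5 × 0.12 = 8.22
Sum = 77.175
77.175 is ≥ 68 and < 78 → C

C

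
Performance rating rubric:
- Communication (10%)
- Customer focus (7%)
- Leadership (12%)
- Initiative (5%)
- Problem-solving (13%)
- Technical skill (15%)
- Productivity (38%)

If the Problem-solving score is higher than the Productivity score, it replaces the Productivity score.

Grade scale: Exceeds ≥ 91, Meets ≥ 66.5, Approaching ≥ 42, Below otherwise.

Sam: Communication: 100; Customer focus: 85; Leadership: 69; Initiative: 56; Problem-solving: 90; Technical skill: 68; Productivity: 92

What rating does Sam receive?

Problem-solving (90) ≤ Productivity (92), so Productivity stays at 92.
Weighted total:
  Communication 100 × 0.1 = 10
  Customer focus 85 × 0.07 = 5.95
  Leadership 69 × 0.12 = 8.28
  Initiative 56 × 0.05 = 2.8
  Problem-solving 90 × 0.13 = 11.7
  Technical skill 68 × 0.15 = 10.2
  Productivity 92 × 0.38 = 34.96
Sum = 83.89
83.89 is ≥ 66.5 and < 91 → Meets

Meets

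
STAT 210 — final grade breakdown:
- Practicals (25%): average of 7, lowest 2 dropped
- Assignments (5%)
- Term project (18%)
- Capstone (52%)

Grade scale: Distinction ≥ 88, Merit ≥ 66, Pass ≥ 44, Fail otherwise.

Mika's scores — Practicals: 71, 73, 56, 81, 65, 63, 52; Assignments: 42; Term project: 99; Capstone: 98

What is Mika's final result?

Practicals: drop 52, 56 → average of remaining 5 = 353/5 = 70.6
Weighted total:
  Practicals 70.6 × 0.25 = 17.65
  Assignments 42 × 0.05 = 2.1
  Term project 99 × 0.18 = 17.82
  Capstone 98 × 0.52 = 50.96
Sum = 88.53
88.53 ≥ 88 → Distinction

Distinction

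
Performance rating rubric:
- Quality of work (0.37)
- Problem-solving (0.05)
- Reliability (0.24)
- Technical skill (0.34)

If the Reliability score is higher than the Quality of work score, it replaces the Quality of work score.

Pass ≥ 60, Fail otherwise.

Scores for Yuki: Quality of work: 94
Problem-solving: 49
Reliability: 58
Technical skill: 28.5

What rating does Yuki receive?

Pass

Reliability (58) ≤ Quality of work (94), so Quality of work stays at 94.
Weighted total:
  Quality of work 94 × 0.37 = 34.78
  Problem-solving 49 × 0.05 = 2.45
  Reliability 58 × 0.24 = 13.92
  Technical skill 28.5 × 0.34 = 9.69
Sum = 60.84
60.84 ≥ 60 → Pass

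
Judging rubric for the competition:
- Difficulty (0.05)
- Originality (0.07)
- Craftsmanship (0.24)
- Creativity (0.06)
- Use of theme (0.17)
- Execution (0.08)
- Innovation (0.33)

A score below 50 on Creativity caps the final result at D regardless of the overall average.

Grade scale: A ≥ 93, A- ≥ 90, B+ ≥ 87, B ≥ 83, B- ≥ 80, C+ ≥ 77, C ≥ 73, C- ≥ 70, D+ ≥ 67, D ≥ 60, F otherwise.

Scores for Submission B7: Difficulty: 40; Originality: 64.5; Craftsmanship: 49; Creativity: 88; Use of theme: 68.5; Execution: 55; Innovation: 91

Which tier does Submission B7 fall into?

Creativity score 88 ≥ 50: minimum met.
Weighted total:
  Difficulty 40 × 0.05 = 2
  Originality 64.5 × 0.07 = 4.515
  Craftsmanship 49 × 0.24 = 11.76
  Creativity 88 × 0.06 = 5.28
  Use of theme 68.5 × 0.17 = 11.645
  Execution 55 × 0.08 = 4.4
  Innovation 91 × 0.33 = 30.03
Sum = 69.63
69.63 is ≥ 67 and < 70 → D+

D+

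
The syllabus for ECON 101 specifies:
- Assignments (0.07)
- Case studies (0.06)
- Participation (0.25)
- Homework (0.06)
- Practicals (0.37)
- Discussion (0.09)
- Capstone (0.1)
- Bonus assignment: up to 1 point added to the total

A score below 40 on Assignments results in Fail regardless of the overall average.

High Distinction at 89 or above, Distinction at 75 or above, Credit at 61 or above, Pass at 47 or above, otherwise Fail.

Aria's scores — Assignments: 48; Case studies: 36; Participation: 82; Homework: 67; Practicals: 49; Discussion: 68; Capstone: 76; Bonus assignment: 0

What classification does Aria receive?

Credit

Assignments score 48 ≥ 40: minimum met.
Weighted total:
  Assignments 48 × 0.07 = 3.36
  Case studies 36 × 0.06 = 2.16
  Participation 82 × 0.25 = 20.5
  Homework 67 × 0.06 = 4.02
  Practicals 49 × 0.37 = 18.13
  Discussion 68 × 0.09 = 6.12
  Capstone 76 × 0.1 = 7.6
Sum = 61.89
Bonus assignment: 61.89 + 0 = 61.89
61.89 is ≥ 61 and < 75 → Credit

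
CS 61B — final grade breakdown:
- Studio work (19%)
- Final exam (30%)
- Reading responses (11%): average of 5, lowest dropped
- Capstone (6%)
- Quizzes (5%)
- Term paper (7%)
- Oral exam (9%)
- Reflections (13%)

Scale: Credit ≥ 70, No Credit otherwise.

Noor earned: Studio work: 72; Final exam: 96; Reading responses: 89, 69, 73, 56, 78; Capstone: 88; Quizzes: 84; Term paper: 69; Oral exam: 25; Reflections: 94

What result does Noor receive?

Reading responses: drop 56 → average of remaining 4 = 309/4 = 77.25
Weighted total:
  Studio work 72 × 0.19 = 13.68
  Final exam 96 × 0.3 = 28.8
  Reading responses 77.25 × 0.11 = 8.4975
  Capstone 88 × 0.06 = 5.28
  Quizzes 84 × 0.05 = 4.2
  Term paper 69 × 0.07 = 4.83
  Oral exam 25 × 0.09 = 2.25
  Reflections 94 × 0.13 = 12.22
Sum = 79.7575
79.7575 ≥ 70 → Credit

Credit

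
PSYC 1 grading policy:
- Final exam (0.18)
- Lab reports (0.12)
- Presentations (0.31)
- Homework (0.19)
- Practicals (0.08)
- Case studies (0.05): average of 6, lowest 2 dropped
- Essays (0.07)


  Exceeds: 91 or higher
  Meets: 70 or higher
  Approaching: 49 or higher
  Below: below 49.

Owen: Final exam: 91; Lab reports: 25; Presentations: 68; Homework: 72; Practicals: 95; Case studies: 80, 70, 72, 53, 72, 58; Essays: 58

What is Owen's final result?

Approaching

Case studies: drop 53, 58 → average of remaining 4 = 294/4 = 73.5
Weighted total:
  Final exam 91 × 0.18 = 16.38
  Lab reports 25 × 0.12 = 3
  Presentations 68 × 0.31 = 21.08
  Homework 72 × 0.19 = 13.68
  Practicals 95 × 0.08 = 7.6
  Case studies 73.5 × 0.05 = 3.675
  Essays 58 × 0.07 = 4.06
Sum = 69.475
69.475 is ≥ 49 and < 70 → Approaching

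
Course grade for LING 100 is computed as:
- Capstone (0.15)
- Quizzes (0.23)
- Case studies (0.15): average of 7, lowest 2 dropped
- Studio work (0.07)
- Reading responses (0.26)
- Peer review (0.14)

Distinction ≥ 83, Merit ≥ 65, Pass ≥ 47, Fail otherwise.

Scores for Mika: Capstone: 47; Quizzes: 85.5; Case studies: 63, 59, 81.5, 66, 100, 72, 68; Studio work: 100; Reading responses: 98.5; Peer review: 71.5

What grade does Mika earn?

Case studies: drop 59, 63 → average of remaining 5 = 387.5/5 = 77.5
Weighted total:
  Capstone 47 × 0.15 = 7.05
  Quizzes 85.5 × 0.23 = 19.665
  Case studies 77.5 × 0.15 = 11.625
  Studio work 100 × 0.07 = 7
  Reading responses 98.5 × 0.26 = 25.61
  Peer review 71.5 × 0.14 = 10.01
Sum = 80.96
80.96 is ≥ 65 and < 83 → Merit

Merit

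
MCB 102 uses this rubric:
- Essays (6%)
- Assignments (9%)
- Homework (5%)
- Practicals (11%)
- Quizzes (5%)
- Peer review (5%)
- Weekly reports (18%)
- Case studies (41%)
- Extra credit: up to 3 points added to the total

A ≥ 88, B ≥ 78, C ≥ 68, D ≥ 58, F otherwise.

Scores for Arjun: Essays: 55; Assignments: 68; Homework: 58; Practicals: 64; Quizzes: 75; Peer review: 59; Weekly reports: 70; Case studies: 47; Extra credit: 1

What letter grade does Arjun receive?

D

Weighted total:
  Essays 55 × 0.06 = 3.3
  Assignments 68 × 0.09 = 6.12
  Homework 58 × 0.05 = 2.9
  Practicals 64 × 0.11 = 7.04
  Quizzes 75 × 0.05 = 3.75
  Peer review 59 × 0.05 = 2.95
  Weekly reports 70 × 0.18 = 12.6
  Case studies 47 × 0.41 = 19.27
Sum = 57.93
Extra credit: 57.93 + 1 = 58.93
58.93 is ≥ 58 and < 68 → D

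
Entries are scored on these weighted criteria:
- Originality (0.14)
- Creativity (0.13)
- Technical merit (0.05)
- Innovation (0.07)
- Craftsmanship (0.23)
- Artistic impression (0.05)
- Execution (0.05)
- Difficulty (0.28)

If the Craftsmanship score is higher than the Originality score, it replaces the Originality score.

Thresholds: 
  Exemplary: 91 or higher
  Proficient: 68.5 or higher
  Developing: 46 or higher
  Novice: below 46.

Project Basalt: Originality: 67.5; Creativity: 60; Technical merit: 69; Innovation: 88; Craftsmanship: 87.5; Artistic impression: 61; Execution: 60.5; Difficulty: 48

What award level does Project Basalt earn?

Craftsmanship (87.5) > Originality (67.5), so Originality counts as 87.5.
Weighted total:
  Originality 87.5 × 0.14 = 12.25
  Creativity 60 × 0.13 = 7.8
  Technical merit 69 × 0.05 = 3.45
  Innovation 88 × 0.07 = 6.16
  Craftsmanship 87.5 × 0.23 = 20.125
  Artistic impression 61 × 0.05 = 3.05
  Execution 60.5 × 0.05 = 3.025
  Difficulty 48 × 0.28 = 13.44
Sum = 69.3
69.3 is ≥ 68.5 and < 91 → Proficient

Proficient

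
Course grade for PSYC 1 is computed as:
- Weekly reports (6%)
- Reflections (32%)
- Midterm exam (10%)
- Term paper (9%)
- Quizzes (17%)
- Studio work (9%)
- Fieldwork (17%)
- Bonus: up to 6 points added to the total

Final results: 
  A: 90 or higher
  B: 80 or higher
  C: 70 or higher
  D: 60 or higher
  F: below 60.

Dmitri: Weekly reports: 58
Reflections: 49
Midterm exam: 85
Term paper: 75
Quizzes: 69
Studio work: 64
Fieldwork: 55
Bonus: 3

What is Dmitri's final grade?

D

Weighted total:
  Weekly reports 58 × 0.06 = 3.48
  Reflections 49 × 0.32 = 15.68
  Midterm exam 85 × 0.1 = 8.5
  Term paper 75 × 0.09 = 6.75
  Quizzes 69 × 0.17 = 11.73
  Studio work 64 × 0.09 = 5.76
  Fieldwork 55 × 0.17 = 9.35
Sum = 61.25
Bonus: 61.25 + 3 = 64.25
64.25 is ≥ 60 and < 70 → D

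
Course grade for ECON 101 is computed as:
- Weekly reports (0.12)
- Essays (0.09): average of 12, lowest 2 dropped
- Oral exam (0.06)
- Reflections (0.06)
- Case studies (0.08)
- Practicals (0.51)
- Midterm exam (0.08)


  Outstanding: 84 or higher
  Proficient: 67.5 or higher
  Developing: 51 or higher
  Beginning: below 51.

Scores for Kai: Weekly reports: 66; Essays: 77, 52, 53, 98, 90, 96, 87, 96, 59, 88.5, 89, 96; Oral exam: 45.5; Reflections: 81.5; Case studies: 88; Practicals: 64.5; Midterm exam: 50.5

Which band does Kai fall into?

Developing

Essays: drop 52, 53 → average of remaining 10 = 876.5/10 = 87.65
Weighted total:
  Weekly reports 66 × 0.12 = 7.92
  Essays 87.65 × 0.09 = 7.8885
  Oral exam 45.5 × 0.06 = 2.73
  Reflections 81.5 × 0.06 = 4.89
  Case studies 88 × 0.08 = 7.04
  Practicals 64.5 × 0.51 = 32.895
  Midterm exam 50.5 × 0.08 = 4.04
Sum = 67.4035
67.4035 is ≥ 51 and < 67.5 → Developing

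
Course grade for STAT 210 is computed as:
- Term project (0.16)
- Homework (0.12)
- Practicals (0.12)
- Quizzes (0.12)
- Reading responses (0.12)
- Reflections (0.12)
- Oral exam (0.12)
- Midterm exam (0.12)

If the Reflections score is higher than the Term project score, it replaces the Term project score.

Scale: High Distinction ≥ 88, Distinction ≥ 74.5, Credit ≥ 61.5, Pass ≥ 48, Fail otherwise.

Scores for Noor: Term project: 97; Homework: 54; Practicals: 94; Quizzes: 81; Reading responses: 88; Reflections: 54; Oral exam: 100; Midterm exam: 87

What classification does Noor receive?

Reflections (54) ≤ Term project (97), so Term project stays at 97.
Weighted total:
  Term project 97 × 0.16 = 15.52
  Homework 54 × 0.12 = 6.48
  Practicals 94 × 0.12 = 11.28
  Quizzes 81 × 0.12 = 9.72
  Reading responses 88 × 0.12 = 10.56
  Reflections 54 × 0.12 = 6.48
  Oral exam 100 × 0.12 = 12
  Midterm exam 87 × 0.12 = 10.44
Sum = 82.48
82.48 is ≥ 74.5 and < 88 → Distinction

Distinction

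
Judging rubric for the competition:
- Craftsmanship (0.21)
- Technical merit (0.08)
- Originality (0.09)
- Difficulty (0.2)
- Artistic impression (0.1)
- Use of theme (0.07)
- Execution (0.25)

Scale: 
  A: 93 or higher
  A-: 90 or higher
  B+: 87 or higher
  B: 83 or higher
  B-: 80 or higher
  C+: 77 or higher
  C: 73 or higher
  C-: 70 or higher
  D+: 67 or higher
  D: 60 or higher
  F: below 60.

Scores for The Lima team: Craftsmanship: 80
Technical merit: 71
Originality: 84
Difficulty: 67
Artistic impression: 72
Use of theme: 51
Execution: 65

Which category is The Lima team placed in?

C-

Weighted total:
  Craftsmanship 80 × 0.21 = 16.8
  Technical merit 71 × 0.08 = 5.68
  Originality 84 × 0.09 = 7.56
  Difficulty 67 × 0.2 = 13.4
  Artistic impression 72 × 0.1 = 7.2
  Use of theme 51 × 0.07 = 3.57
  Execution 65 × 0.25 = 16.25
Sum = 70.46
70.46 is ≥ 70 and < 73 → C-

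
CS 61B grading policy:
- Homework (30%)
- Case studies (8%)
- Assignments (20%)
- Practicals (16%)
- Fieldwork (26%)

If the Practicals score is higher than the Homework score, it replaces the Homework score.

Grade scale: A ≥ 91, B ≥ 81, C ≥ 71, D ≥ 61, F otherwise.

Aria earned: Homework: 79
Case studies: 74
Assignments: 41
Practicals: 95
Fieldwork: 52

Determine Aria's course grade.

C

Practicals (95) > Homework (79), so Homework counts as 95.
Weighted total:
  Homework 95 × 0.3 = 28.5
  Case studies 74 × 0.08 = 5.92
  Assignments 41 × 0.2 = 8.2
  Practicals 95 × 0.16 = 15.2
  Fieldwork 52 × 0.26 = 13.52
Sum = 71.34
71.34 is ≥ 71 and < 81 → C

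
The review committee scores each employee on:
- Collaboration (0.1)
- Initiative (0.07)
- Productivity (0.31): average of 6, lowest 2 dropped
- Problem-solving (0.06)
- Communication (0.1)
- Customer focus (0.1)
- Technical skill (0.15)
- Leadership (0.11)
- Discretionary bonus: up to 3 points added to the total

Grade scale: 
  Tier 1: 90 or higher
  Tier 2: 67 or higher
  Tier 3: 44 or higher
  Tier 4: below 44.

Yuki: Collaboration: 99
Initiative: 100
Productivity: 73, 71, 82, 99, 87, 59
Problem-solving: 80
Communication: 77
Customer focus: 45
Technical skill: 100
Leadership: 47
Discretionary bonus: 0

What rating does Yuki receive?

Tier 2

Productivity: drop 59, 71 → average of remaining 4 = 341/4 = 85.25
Weighted total:
  Collaboration 99 × 0.1 = 9.9
  Initiative 100 × 0.07 = 7
  Productivity 85.25 × 0.31 = 26.4275
  Problem-solving 80 × 0.06 = 4.8
  Communication 77 × 0.1 = 7.7
  Customer focus 45 × 0.1 = 4.5
  Technical skill 100 × 0.15 = 15
  Leadership 47 × 0.11 = 5.17
Sum = 80.4975
Discretionary bonus: 80.4975 + 0 = 80.4975
80.4975 is ≥ 67 and < 90 → Tier 2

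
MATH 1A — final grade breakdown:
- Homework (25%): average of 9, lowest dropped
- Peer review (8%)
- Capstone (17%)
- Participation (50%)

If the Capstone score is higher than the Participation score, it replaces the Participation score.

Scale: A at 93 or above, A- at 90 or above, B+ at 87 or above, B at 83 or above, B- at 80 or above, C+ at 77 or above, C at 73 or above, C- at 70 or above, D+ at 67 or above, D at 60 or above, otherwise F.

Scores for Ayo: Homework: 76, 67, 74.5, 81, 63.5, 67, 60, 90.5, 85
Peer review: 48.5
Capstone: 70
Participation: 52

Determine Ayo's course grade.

Homework: drop 60 → average of remaining 8 = 604.5/8 = 75.5625
Capstone (70) > Participation (52), so Participation counts as 70.
Weighted total:
  Homework 75.5625 × 0.25 = 18.890625
  Peer review 48.5 × 0.08 = 3.88
  Capstone 70 × 0.17 = 11.9
  Participation 70 × 0.5 = 35
Sum = 69.670625
69.670625 is ≥ 67 and < 70 → D+

D+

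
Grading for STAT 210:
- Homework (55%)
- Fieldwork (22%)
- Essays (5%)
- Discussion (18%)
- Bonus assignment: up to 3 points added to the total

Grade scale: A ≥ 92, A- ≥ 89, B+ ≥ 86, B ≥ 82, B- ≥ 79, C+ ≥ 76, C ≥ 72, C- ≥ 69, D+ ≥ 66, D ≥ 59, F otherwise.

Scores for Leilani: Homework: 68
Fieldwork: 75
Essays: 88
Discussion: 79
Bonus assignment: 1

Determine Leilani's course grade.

C

Weighted total:
  Homework 68 × 0.55 = 37.4
  Fieldwork 75 × 0.22 = 16.5
  Essays 88 × 0.05 = 4.4
  Discussion 79 × 0.18 = 14.22
Sum = 72.52
Bonus assignment: 72.52 + 1 = 73.52
73.52 is ≥ 72 and < 76 → C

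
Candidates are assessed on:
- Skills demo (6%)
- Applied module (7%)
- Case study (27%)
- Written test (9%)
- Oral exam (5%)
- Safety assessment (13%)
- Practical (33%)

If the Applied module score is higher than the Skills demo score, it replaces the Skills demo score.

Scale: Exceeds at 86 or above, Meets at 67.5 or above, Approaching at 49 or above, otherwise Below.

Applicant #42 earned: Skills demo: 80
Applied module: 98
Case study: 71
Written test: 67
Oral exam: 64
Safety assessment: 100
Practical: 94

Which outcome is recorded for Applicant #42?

Meets

Applied module (98) > Skills demo (80), so Skills demo counts as 98.
Weighted total:
  Skills demo 98 × 0.06 = 5.88
  Applied module 98 × 0.07 = 6.86
  Case study 71 × 0.27 = 19.17
  Written test 67 × 0.09 = 6.03
  Oral exam 64 × 0.05 = 3.2
  Safety assessment 100 × 0.13 = 13
  Practical 94 × 0.33 = 31.02
Sum = 85.16
85.16 is ≥ 67.5 and < 86 → Meets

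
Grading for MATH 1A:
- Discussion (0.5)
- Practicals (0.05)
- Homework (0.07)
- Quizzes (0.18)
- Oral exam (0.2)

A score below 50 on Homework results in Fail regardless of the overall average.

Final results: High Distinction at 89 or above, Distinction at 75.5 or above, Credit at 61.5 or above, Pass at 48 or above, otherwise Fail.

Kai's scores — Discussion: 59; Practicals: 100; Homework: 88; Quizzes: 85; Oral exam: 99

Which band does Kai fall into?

Distinction

Homework score 88 ≥ 50: minimum met.
Weighted total:
  Discussion 59 × 0.5 = 29.5
  Practicals 100 × 0.05 = 5
  Homework 88 × 0.07 = 6.16
  Quizzes 85 × 0.18 = 15.3
  Oral exam 99 × 0.2 = 19.8
Sum = 75.76
75.76 is ≥ 75.5 and < 89 → Distinction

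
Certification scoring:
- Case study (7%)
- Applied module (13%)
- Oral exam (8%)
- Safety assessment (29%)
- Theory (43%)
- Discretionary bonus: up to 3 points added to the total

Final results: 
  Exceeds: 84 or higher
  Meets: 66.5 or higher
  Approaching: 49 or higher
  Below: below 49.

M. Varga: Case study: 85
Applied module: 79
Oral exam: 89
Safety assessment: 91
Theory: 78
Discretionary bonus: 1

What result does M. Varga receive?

Exceeds

Weighted total:
  Case study 85 × 0.07 = 5.95
  Applied module 79 × 0.13 = 10.27
  Oral exam 89 × 0.08 = 7.12
  Safety assessment 91 × 0.29 = 26.39
  Theory 78 × 0.43 = 33.54
Sum = 83.27
Discretionary bonus: 83.27 + 1 = 84.27
84.27 ≥ 84 → Exceeds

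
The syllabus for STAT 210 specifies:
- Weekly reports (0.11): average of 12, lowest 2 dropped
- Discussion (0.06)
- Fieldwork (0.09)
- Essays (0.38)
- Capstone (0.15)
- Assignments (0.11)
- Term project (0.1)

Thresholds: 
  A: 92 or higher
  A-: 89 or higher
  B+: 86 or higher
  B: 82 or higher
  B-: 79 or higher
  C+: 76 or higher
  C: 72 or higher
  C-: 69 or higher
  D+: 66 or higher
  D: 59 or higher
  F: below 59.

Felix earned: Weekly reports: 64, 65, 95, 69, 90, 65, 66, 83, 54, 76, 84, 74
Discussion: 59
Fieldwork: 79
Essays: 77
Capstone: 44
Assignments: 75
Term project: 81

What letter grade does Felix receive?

Weekly reports: drop 54, 64 → average of remaining 10 = 767/10 = 76.7
Weighted total:
  Weekly reports 76.7 × 0.11 = 8.437
  Discussion 59 × 0.06 = 3.54
  Fieldwork 79 × 0.09 = 7.11
  Essays 77 × 0.38 = 29.26
  Capstone 44 × 0.15 = 6.6
  Assignments 75 × 0.11 = 8.25
  Term project 81 × 0.1 = 8.1
Sum = 71.297
71.297 is ≥ 69 and < 72 → C-

C-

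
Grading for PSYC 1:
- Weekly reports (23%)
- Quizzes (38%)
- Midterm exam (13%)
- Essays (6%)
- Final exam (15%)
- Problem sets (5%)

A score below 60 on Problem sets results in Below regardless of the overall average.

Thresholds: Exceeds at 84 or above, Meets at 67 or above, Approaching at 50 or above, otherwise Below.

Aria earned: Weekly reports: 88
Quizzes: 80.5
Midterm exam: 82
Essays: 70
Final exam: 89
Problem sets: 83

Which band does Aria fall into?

Meets

Problem sets score 83 ≥ 60: minimum met.
Weighted total:
  Weekly reports 88 × 0.23 = 20.24
  Quizzes 80.5 × 0.38 = 30.59
  Midterm exam 82 × 0.13 = 10.66
  Essays 70 × 0.06 = 4.2
  Final exam 89 × 0.15 = 13.35
  Problem sets 83 × 0.05 = 4.15
Sum = 83.19
83.19 is ≥ 67 and < 84 → Meets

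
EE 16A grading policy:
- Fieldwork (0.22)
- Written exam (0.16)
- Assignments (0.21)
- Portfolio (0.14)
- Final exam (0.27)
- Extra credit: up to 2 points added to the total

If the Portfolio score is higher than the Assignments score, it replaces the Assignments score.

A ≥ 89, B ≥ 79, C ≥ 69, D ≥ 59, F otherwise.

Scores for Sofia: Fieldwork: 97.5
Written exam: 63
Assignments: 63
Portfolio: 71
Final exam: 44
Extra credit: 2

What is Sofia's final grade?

Portfolio (71) > Assignments (63), so Assignments counts as 71.
Weighted total:
  Fieldwork 97.5 × 0.22 = 21.45
  Written exam 63 × 0.16 = 10.08
  Assignments 71 × 0.21 = 14.91
  Portfolio 71 × 0.14 = 9.94
  Final exam 44 × 0.27 = 11.88
Sum = 68.26
Extra credit: 68.26 + 2 = 70.26
70.26 is ≥ 69 and < 79 → C

C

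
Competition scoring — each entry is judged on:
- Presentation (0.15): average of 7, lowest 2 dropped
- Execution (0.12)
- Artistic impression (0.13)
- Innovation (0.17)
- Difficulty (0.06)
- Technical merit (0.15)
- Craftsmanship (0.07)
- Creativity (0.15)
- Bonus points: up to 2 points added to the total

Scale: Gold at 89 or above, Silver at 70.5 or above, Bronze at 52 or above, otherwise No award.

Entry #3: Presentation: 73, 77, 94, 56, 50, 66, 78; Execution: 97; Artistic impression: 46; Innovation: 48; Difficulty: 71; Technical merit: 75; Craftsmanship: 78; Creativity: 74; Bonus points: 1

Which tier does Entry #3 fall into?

Bronze

Presentation: drop 50, 56 → average of remaining 5 = 388/5 = 77.6
Weighted total:
  Presentation 77.6 × 0.15 = 11.64
  Execution 97 × 0.12 = 11.64
  Artistic impression 46 × 0.13 = 5.98
  Innovation 48 × 0.17 = 8.16
  Difficulty 71 × 0.06 = 4.26
  Technical merit 75 × 0.15 = 11.25
  Craftsmanship 78 × 0.07 = 5.46
  Creativity 74 × 0.15 = 11.1
Sum = 69.49
Bonus points: 69.49 + 1 = 70.49
70.49 is ≥ 52 and < 70.5 → Bronze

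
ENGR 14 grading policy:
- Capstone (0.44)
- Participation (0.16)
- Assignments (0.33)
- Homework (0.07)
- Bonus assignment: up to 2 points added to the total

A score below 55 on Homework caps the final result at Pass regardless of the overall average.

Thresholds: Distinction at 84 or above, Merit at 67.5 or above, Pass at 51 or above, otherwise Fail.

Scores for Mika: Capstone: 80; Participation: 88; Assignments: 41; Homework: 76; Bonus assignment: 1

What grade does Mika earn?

Homework score 76 ≥ 55: minimum met.
Weighted total:
  Capstone 80 × 0.44 = 35.2
  Participation 88 × 0.16 = 14.08
  Assignments 41 × 0.33 = 13.53
  Homework 76 × 0.07 = 5.32
Sum = 68.13
Bonus assignment: 68.13 + 1 = 69.13
69.13 is ≥ 67.5 and < 84 → Merit

Merit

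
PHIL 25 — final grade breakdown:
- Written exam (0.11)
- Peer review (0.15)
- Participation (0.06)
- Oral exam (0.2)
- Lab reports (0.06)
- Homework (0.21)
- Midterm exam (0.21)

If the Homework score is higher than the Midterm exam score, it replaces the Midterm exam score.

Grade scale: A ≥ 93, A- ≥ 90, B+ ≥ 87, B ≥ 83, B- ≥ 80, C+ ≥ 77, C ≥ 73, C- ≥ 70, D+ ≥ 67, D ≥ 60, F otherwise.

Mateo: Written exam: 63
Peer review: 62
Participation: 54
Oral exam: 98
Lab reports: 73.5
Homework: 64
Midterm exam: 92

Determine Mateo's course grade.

Homework (64) ≤ Midterm exam (92), so Midterm exam stays at 92.
Weighted total:
  Written exam 63 × 0.11 = 6.93
  Peer review 62 × 0.15 = 9.3
  Participation 54 × 0.06 = 3.24
  Oral exam 98 × 0.2 = 19.6
  Lab reports 73.5 × 0.06 = 4.41
  Homework 64 × 0.21 = 13.44
  Midterm exam 92 × 0.21 = 19.32
Sum = 76.24
76.24 is ≥ 73 and < 77 → C

C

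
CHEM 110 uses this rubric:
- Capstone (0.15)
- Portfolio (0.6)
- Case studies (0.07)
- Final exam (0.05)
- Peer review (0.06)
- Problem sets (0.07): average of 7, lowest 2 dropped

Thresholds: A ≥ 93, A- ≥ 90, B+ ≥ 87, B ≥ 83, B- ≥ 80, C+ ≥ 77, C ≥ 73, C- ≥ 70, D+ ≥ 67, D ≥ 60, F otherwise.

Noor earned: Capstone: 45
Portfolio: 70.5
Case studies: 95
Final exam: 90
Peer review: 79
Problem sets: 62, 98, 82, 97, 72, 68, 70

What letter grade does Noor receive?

Problem sets: drop 62, 68 → average of remaining 5 = 419/5 = 83.8
Weighted total:
  Capstone 45 × 0.15 = 6.75
  Portfolio 70.5 × 0.6 = 42.3
  Case studies 95 × 0.07 = 6.65
  Final exam 90 × 0.05 = 4.5
  Peer review 79 × 0.06 = 4.74
  Problem sets 83.8 × 0.07 = 5.866
Sum = 70.806
70.806 is ≥ 70 and < 73 → C-

C-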